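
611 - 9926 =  - 9315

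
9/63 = 1/7 = 0.14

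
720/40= 18=18.00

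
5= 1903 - 1898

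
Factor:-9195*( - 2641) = 24283995 = 3^1*5^1 *19^1*139^1*613^1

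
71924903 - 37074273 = 34850630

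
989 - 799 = 190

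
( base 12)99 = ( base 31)3O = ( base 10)117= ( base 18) 69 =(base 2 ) 1110101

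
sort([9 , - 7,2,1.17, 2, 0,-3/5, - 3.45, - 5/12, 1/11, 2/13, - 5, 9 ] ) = [ - 7, - 5 , - 3.45, - 3/5, - 5/12,0, 1/11, 2/13, 1.17,2,2, 9,  9] 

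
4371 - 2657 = 1714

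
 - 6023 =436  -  6459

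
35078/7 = 5011 + 1/7 = 5011.14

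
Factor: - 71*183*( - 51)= 3^2*17^1*61^1 * 71^1  =  662643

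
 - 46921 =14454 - 61375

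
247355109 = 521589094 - 274233985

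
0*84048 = 0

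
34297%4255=257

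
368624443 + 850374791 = 1218999234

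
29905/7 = 4272+1/7 = 4272.14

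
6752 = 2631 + 4121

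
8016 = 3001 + 5015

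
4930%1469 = 523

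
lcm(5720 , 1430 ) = 5720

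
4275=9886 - 5611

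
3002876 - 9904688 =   -  6901812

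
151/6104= 151/6104 = 0.02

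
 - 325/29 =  - 325/29 = - 11.21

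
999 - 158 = 841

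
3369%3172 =197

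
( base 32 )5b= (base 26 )6f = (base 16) AB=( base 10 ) 171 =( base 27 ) 69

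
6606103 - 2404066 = 4202037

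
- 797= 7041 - 7838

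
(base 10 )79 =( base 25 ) 34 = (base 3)2221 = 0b1001111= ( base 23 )3a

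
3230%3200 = 30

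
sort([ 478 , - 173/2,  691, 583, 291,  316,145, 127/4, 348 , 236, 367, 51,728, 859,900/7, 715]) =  [ - 173/2  ,  127/4,  51, 900/7,  145, 236 , 291, 316, 348,367,  478 , 583, 691,715,728, 859]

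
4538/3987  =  4538/3987= 1.14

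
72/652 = 18/163  =  0.11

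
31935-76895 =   -  44960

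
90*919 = 82710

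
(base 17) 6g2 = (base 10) 2008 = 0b11111011000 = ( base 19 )5ad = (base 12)11b4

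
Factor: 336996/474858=2^1*11^1*31^( - 1 ) = 22/31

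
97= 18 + 79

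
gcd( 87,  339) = 3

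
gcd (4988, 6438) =58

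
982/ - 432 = -491/216=- 2.27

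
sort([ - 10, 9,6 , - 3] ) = [ - 10, - 3, 6,9] 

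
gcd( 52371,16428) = 3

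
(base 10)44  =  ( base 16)2C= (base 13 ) 35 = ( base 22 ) 20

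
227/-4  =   - 57 + 1/4=- 56.75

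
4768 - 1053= 3715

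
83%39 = 5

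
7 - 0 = 7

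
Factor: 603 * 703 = 423909 = 3^2*19^1*37^1 * 67^1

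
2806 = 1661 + 1145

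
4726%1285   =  871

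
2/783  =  2/783 = 0.00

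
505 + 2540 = 3045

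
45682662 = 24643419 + 21039243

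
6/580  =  3/290 = 0.01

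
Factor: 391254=2^1* 3^1*61^1*1069^1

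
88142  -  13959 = 74183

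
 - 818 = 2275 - 3093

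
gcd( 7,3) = 1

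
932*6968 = 6494176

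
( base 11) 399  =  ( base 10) 471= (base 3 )122110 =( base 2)111010111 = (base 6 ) 2103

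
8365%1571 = 510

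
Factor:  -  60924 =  - 2^2*3^1*5077^1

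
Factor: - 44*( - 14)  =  2^3*7^1*11^1 = 616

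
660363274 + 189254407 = 849617681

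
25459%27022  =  25459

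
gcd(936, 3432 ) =312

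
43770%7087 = 1248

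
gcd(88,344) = 8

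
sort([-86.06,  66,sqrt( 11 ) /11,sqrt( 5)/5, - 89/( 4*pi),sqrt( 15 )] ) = [-86.06 , - 89/(4 * pi), sqrt( 11) /11,sqrt (5) /5, sqrt( 15),66 ]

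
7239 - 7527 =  - 288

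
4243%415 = 93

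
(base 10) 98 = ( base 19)53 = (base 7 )200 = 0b1100010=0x62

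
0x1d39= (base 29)8PS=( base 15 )233b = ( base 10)7481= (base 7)30545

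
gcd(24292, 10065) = 1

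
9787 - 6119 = 3668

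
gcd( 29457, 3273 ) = 3273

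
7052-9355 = -2303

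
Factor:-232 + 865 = 3^1*211^1 = 633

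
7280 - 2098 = 5182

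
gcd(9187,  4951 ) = 1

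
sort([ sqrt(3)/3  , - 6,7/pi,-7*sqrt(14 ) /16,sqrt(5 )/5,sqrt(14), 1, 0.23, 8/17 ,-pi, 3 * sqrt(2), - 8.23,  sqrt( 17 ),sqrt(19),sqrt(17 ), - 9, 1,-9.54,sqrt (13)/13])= [-9.54, - 9, - 8.23,  -  6, - pi, - 7*sqrt( 14) /16, 0.23, sqrt (13 )/13, sqrt (5)/5, 8/17,  sqrt(3) /3,1,1, 7/pi,  sqrt(14 ), sqrt( 17 ), sqrt( 17), 3*sqrt(2 ),sqrt(19) ]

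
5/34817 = 5/34817 = 0.00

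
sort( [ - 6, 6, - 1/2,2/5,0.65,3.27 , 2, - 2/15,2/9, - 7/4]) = [ - 6, - 7/4, - 1/2, - 2/15, 2/9, 2/5,0.65, 2,3.27,  6] 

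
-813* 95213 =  - 77408169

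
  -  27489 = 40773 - 68262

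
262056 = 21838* 12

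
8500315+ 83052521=91552836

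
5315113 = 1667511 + 3647602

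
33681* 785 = 26439585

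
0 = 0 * 2330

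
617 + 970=1587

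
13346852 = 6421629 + 6925223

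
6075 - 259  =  5816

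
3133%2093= 1040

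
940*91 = 85540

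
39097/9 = 39097/9 = 4344.11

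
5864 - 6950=-1086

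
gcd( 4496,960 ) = 16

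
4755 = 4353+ 402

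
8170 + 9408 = 17578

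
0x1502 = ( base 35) 4dn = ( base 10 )5378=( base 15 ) 18d8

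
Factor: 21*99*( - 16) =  - 33264 = -2^4*3^3*7^1*11^1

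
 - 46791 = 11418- 58209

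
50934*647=32954298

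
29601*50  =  1480050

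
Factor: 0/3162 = 0 = 0^1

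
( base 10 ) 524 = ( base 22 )11I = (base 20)164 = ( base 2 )1000001100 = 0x20C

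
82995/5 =16599 = 16599.00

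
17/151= 17/151 = 0.11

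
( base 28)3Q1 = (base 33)2rc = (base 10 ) 3081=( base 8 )6011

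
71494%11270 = 3874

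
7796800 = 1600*4873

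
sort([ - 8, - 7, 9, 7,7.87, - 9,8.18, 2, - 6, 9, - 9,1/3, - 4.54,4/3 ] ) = [ - 9,-9, - 8, - 7 , - 6, - 4.54, 1/3,4/3,2, 7,7.87,8.18,9,9] 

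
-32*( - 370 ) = 11840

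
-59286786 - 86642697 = -145929483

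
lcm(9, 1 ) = 9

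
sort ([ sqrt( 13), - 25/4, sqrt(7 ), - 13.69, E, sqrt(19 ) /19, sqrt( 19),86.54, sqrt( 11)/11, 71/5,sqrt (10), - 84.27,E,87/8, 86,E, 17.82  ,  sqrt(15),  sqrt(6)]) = [ - 84.27, - 13.69, - 25/4 , sqrt( 19)/19, sqrt( 11)/11, sqrt( 6), sqrt( 7 ),E , E , E, sqrt( 10),  sqrt ( 13 ), sqrt( 15 ), sqrt ( 19), 87/8, 71/5, 17.82, 86 , 86.54 ] 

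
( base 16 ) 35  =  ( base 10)53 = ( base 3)1222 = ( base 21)2B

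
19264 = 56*344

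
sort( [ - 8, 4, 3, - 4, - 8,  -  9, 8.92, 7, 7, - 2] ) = [ - 9, - 8,  -  8,- 4, - 2,3, 4, 7,7 , 8.92] 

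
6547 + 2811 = 9358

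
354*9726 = 3443004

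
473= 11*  43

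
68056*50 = 3402800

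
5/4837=5/4837 = 0.00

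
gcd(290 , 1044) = 58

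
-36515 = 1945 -38460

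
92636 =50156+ 42480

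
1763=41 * 43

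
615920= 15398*40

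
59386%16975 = 8461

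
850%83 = 20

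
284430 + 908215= 1192645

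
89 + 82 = 171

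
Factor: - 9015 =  - 3^1*5^1*601^1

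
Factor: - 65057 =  - 67^1*971^1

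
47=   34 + 13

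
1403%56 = 3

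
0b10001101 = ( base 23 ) 63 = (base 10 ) 141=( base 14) a1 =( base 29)4P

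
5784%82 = 44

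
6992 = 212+6780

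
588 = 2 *294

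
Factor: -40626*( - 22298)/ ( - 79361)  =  -2^2*3^2*37^1*1301^ ( - 1)  *11149^1 =- 14850468/1301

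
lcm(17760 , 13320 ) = 53280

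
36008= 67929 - 31921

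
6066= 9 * 674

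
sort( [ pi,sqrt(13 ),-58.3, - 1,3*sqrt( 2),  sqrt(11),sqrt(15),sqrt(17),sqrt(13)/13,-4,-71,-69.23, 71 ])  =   [ - 71, - 69.23, - 58.3 , - 4, - 1,sqrt (13)/13,pi, sqrt(11), sqrt( 13),sqrt (15), sqrt(17),3*sqrt( 2),71] 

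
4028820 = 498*8090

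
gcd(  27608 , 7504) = 56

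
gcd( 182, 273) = 91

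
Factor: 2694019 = 673^1*4003^1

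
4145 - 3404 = 741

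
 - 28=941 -969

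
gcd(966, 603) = 3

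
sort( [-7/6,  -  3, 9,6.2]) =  [ - 3, - 7/6,6.2, 9 ] 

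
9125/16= 570+5/16=570.31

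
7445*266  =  1980370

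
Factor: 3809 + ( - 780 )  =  3029 =13^1*233^1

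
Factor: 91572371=11^1* 1993^1*4177^1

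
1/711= 1/711 = 0.00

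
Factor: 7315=5^1*7^1*11^1*19^1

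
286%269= 17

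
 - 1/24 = -1/24  =  - 0.04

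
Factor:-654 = - 2^1*3^1*109^1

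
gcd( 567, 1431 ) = 27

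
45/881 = 45/881 = 0.05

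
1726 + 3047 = 4773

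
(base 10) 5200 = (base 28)6HK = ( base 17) 10gf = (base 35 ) 48k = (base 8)12120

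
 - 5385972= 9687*( - 556 )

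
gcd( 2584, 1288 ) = 8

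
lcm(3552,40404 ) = 323232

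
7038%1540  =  878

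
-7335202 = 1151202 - 8486404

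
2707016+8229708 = 10936724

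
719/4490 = 719/4490 = 0.16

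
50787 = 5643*9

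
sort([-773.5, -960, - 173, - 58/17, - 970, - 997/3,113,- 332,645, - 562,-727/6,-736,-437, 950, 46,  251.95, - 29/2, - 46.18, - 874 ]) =[ - 970, - 960, - 874, - 773.5,-736,- 562, - 437, - 997/3, -332, - 173,-727/6, - 46.18, - 29/2, - 58/17, 46,113,251.95, 645,950] 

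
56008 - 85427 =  - 29419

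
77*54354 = 4185258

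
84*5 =420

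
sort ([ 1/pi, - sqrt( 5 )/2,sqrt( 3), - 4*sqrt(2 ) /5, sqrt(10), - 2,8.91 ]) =[ - 2, - 4*sqrt( 2)/5, - sqrt (5)/2, 1/pi,  sqrt(3), sqrt ( 10 ),8.91] 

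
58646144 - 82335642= - 23689498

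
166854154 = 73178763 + 93675391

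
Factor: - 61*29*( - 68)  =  120292=   2^2*17^1*29^1*61^1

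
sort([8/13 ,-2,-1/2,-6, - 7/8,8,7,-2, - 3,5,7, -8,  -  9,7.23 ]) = [ - 9,-8,-6, - 3,-2,  -  2,- 7/8, - 1/2, 8/13,5,7, 7 , 7.23,8]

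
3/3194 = 3/3194 = 0.00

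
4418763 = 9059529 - 4640766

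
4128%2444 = 1684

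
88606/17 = 5212 +2/17  =  5212.12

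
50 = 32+18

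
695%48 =23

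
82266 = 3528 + 78738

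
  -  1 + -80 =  - 81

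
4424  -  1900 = 2524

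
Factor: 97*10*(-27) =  - 2^1* 3^3*5^1*97^1=- 26190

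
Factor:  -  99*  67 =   -  6633 = - 3^2 * 11^1*67^1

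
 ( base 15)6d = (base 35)2x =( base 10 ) 103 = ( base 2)1100111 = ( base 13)7c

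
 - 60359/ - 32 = 60359/32 = 1886.22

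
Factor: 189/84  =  9/4 = 2^( - 2 )*3^2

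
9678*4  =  38712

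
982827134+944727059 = 1927554193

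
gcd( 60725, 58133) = 1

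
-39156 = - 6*6526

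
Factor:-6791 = - 6791^1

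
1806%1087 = 719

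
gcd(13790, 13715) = 5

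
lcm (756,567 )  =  2268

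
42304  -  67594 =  - 25290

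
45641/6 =7606+5/6  =  7606.83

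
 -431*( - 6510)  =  2805810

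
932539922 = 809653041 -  - 122886881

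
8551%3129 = 2293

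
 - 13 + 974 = 961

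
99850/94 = 49925/47  =  1062.23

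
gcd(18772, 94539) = 1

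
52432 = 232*226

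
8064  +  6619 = 14683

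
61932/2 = 30966 = 30966.00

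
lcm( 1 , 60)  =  60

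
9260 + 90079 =99339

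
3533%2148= 1385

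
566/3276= 283/1638 = 0.17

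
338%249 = 89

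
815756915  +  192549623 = 1008306538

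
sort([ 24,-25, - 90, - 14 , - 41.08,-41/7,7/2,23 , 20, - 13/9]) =[ - 90, -41.08,-25,-14  , - 41/7, - 13/9, 7/2 , 20,23 , 24]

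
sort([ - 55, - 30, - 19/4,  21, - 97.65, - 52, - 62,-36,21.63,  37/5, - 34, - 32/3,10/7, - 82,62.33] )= [ - 97.65, - 82, - 62, - 55, - 52 , - 36,  -  34, - 30, - 32/3,-19/4,  10/7,  37/5 , 21,21.63,62.33 ]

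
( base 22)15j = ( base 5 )4423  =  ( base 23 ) 13f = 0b1001100101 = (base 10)613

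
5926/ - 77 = -5926/77 = - 76.96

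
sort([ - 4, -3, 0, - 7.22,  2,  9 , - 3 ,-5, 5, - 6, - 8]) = [ - 8,  -  7.22,-6, - 5 , - 4, -3, - 3,0, 2,  5,  9]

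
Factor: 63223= 17^1*3719^1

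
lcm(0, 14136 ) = 0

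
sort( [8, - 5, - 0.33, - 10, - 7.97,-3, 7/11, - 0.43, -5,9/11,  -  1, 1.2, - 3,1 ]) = [  -  10, - 7.97,-5, - 5, - 3, - 3,  -  1, - 0.43,  -  0.33, 7/11, 9/11, 1, 1.2, 8] 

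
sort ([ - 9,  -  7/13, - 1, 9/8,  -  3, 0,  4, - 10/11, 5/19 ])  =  [ - 9,-3,  -  1, - 10/11, - 7/13, 0,5/19,9/8, 4]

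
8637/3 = 2879  =  2879.00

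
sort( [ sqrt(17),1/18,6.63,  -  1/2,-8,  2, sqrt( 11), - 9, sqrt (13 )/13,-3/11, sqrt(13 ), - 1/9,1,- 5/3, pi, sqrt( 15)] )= [ - 9  , - 8,  -  5/3, - 1/2,-3/11,-1/9,1/18,  sqrt( 13 )/13, 1,2, pi, sqrt(11), sqrt(13 ), sqrt(15), sqrt( 17), 6.63]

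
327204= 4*81801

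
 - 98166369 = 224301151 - 322467520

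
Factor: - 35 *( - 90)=2^1*3^2*5^2* 7^1=3150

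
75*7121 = 534075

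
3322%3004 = 318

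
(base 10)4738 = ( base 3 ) 20111111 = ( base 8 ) 11202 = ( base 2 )1001010000010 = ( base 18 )eb4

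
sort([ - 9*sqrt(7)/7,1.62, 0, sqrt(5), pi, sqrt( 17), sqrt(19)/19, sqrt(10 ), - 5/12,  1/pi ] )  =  [-9*sqrt( 7 ) /7,- 5/12,0,sqrt(19 )/19, 1/pi, 1.62, sqrt( 5 ) , pi, sqrt(10), sqrt(17)]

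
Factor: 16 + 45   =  61^1 = 61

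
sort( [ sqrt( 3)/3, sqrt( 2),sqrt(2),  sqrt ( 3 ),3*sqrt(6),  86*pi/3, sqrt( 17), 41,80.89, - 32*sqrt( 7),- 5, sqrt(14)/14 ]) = [- 32 * sqrt( 7), - 5 , sqrt( 14 ) /14, sqrt( 3 ) /3, sqrt( 2 ),sqrt( 2),  sqrt(3) , sqrt( 17) , 3*sqrt( 6), 41, 80.89,86*pi/3] 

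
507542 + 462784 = 970326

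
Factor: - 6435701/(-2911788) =2^( - 2) * 3^ ( - 4 )*11^( - 1)*19^(  -  1 )*43^( - 1 )* 983^1*6547^1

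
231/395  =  231/395  =  0.58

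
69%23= 0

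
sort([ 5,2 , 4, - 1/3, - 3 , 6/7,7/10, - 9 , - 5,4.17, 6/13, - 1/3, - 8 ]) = [-9,-8 , - 5,- 3, - 1/3,-1/3,6/13, 7/10,6/7,2, 4, 4.17, 5 ]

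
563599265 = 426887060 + 136712205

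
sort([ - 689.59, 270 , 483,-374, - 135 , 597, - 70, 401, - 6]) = [ - 689.59, - 374,-135,- 70, - 6, 270, 401,483, 597 ] 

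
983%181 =78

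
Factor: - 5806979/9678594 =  - 2^( - 1 )*3^( - 1) * 17^1*341587^1* 1613099^( - 1)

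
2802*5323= 14915046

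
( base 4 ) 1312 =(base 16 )76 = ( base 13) 91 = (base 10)118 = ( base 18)6a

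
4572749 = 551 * 8299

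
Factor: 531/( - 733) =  - 3^2 * 59^1*733^( - 1 )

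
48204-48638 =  - 434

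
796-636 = 160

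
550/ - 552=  - 275/276 = - 1.00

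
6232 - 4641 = 1591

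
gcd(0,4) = 4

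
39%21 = 18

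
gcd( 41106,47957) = 6851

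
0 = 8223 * 0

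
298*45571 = 13580158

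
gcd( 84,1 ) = 1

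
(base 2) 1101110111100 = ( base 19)10cd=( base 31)7c1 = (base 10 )7100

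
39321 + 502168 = 541489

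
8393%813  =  263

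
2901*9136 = 26503536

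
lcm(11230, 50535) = 101070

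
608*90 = 54720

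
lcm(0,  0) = 0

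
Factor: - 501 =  -3^1 * 167^1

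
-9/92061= -1/10229 = - 0.00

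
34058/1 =34058 = 34058.00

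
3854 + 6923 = 10777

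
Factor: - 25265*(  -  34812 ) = 2^2*3^2*5^1 * 31^1*163^1*967^1 = 879525180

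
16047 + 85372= 101419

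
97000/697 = 97000/697 = 139.17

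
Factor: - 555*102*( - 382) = 2^2*3^2*5^1 *17^1  *37^1* 191^1 = 21625020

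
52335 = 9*5815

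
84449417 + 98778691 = 183228108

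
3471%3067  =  404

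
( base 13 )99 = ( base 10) 126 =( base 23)5B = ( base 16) 7e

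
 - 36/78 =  - 1  +  7/13 = - 0.46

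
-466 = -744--278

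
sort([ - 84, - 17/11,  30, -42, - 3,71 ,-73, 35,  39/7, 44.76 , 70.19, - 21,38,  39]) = [ - 84, - 73, - 42, - 21 , - 3, - 17/11, 39/7,30 , 35,  38,  39,  44.76 , 70.19,  71 ]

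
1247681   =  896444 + 351237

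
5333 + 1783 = 7116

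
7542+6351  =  13893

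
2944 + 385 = 3329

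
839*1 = 839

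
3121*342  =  1067382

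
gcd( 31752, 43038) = 54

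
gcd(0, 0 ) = 0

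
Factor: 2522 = 2^1 * 13^1  *  97^1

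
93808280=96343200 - 2534920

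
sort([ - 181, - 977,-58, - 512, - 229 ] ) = [ - 977, - 512 ,  -  229 , - 181,-58]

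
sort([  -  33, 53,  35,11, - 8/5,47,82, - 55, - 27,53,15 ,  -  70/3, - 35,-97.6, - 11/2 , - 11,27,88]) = [  -  97.6, - 55, - 35,  -  33, - 27,-70/3, -11, - 11/2, - 8/5, 11, 15,  27 , 35 , 47,53 , 53,82,88]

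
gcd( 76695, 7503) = 3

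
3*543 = 1629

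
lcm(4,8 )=8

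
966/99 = 9 + 25/33  =  9.76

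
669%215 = 24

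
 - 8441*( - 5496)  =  46391736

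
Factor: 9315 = 3^4 * 5^1*23^1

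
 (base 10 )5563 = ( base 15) 19AD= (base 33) 53j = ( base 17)1244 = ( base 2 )1010110111011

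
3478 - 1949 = 1529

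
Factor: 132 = 2^2*3^1* 11^1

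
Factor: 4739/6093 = 7/9 = 3^(  -  2 )*7^1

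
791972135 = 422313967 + 369658168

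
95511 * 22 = 2101242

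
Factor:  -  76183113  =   - 3^1 * 25394371^1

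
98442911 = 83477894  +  14965017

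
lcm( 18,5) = 90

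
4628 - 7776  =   - 3148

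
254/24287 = 254/24287=0.01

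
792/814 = 36/37 = 0.97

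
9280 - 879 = 8401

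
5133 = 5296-163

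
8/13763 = 8/13763 = 0.00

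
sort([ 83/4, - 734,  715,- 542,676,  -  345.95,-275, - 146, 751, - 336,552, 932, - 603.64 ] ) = [-734, - 603.64, - 542 , - 345.95,  -  336, - 275,  -  146,83/4,552,  676,715,751, 932]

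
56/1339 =56/1339 = 0.04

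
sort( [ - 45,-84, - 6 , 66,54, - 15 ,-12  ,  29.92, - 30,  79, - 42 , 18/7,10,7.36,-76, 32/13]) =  [ -84, - 76, - 45, - 42,- 30, - 15, - 12 ,-6,32/13,18/7,7.36, 10 , 29.92,54,66, 79] 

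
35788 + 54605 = 90393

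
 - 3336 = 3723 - 7059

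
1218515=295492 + 923023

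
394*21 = 8274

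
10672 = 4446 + 6226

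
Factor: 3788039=61^1*62099^1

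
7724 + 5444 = 13168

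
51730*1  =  51730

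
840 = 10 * 84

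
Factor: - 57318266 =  - 2^1*1217^1*23549^1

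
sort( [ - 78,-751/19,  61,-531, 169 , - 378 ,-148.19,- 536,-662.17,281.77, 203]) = [-662.17, - 536,-531, -378, - 148.19,-78  ,-751/19, 61, 169, 203 , 281.77]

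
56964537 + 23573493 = 80538030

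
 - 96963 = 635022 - 731985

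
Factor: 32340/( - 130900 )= - 21/85 =-3^1*5^( - 1)*7^1 * 17^( - 1 ) 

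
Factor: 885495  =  3^1*5^1*13^1*19^1*239^1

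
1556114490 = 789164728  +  766949762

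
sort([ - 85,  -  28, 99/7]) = [ -85, - 28,99/7 ] 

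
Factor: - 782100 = - 2^2*3^2* 5^2 *11^1*79^1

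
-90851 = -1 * 90851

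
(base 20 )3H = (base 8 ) 115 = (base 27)2N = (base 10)77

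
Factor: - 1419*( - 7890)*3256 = 36453882960=2^4 *3^2*5^1*11^2*37^1*43^1*263^1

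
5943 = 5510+433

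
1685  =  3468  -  1783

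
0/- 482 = 0/1 = - 0.00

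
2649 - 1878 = 771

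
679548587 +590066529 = 1269615116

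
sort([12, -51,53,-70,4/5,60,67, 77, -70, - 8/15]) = [ - 70, - 70, - 51, - 8/15,4/5,12,53,60,67, 77] 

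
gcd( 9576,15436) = 4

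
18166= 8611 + 9555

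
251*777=195027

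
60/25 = 2 + 2/5 =2.40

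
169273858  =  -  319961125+489234983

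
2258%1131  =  1127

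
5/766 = 5/766=0.01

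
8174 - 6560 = 1614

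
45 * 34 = 1530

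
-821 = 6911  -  7732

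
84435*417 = 35209395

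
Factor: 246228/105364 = 3^1*7^ (-1)* 17^2 * 53^(-1)=867/371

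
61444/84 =15361/21 = 731.48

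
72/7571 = 72/7571 = 0.01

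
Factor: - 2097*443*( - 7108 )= 6603125868 = 2^2 * 3^2*233^1 * 443^1  *1777^1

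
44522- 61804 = -17282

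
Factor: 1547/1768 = 2^(-3) * 7^1 = 7/8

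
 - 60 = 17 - 77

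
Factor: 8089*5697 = 46083033= 3^3*211^1 * 8089^1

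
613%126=109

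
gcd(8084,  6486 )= 94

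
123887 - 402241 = - 278354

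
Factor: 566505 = 3^2*5^1*12589^1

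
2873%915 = 128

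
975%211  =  131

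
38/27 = 1 + 11/27 = 1.41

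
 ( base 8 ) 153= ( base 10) 107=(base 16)6B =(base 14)79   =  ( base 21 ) 52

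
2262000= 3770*600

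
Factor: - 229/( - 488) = 2^ ( - 3) * 61^(-1) * 229^1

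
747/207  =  83/23 = 3.61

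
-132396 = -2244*59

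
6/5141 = 6/5141  =  0.00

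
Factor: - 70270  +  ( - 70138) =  - 140408 = -  2^3 * 17551^1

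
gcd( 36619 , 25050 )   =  1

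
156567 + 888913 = 1045480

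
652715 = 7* 93245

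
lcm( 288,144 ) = 288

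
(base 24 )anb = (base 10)6323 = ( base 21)E72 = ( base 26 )995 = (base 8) 14263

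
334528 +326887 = 661415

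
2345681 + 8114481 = 10460162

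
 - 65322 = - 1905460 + 1840138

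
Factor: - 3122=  - 2^1*7^1 * 223^1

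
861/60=287/20=14.35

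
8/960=1/120 = 0.01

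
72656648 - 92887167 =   -  20230519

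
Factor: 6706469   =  7^1 * 11^1*251^1*347^1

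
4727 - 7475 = - 2748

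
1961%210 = 71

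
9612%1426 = 1056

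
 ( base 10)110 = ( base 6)302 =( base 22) 50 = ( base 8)156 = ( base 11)A0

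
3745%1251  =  1243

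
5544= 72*77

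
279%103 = 73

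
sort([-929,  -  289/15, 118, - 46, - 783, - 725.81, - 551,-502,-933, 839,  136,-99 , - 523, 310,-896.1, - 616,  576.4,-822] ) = [ - 933,-929, - 896.1, - 822, - 783 , - 725.81, - 616, - 551 , - 523,-502,- 99,-46,- 289/15 , 118,  136 , 310, 576.4, 839]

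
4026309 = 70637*57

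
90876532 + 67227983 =158104515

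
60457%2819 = 1258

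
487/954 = 487/954 = 0.51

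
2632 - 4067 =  - 1435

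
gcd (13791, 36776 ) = 4597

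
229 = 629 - 400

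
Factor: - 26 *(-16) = 416= 2^5*13^1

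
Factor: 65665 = 5^1 * 23^1*571^1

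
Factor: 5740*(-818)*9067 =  - 2^3 *5^1*7^1 *41^1 * 409^1*9067^1 = - 42572466440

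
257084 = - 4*( - 64271) 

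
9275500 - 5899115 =3376385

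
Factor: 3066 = 2^1*3^1*7^1*73^1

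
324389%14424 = 7061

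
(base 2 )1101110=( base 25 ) 4a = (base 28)3q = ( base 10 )110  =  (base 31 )3h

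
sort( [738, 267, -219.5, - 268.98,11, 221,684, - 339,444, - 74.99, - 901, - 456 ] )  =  [ - 901 ,-456, - 339, - 268.98 , - 219.5, - 74.99, 11,221,267,444 , 684,738 ] 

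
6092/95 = 64 + 12/95 = 64.13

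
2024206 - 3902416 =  - 1878210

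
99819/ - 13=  - 99819/13 = - 7678.38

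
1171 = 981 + 190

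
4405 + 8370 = 12775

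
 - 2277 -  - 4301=2024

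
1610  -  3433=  - 1823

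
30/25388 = 15/12694 = 0.00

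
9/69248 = 9/69248=0.00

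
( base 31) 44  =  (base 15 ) 88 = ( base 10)128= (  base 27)4k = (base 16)80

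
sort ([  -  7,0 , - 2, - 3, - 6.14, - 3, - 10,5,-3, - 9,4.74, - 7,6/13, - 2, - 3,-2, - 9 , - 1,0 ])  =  [ - 10, - 9, - 9, - 7, - 7,-6.14, - 3, - 3, - 3, - 3,-2, - 2, - 2, - 1,0, 0, 6/13,4.74,5 ] 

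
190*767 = 145730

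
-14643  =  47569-62212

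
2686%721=523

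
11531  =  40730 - 29199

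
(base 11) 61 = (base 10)67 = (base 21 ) 34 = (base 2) 1000011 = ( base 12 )57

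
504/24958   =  252/12479 = 0.02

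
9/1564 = 9/1564 = 0.01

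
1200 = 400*3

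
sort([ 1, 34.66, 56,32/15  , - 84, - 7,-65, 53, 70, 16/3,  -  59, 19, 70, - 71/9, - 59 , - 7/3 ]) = [  -  84, - 65, - 59, - 59, - 71/9,-7,- 7/3,1, 32/15, 16/3, 19, 34.66, 53, 56, 70,  70] 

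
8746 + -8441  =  305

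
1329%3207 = 1329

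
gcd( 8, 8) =8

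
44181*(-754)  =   - 33312474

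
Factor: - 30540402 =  - 2^1* 3^4*53^1*3557^1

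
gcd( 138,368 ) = 46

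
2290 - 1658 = 632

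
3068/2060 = 767/515 = 1.49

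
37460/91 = 411 + 59/91 = 411.65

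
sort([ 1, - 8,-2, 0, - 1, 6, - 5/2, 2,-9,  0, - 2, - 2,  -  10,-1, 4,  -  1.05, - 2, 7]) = [-10,-9, - 8, - 5/2,-2,-2, - 2, - 2,  -  1.05,  -  1,-1, 0,  0, 1, 2, 4,6,7 ] 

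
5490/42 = 915/7 = 130.71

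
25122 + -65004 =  - 39882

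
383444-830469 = -447025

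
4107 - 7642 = - 3535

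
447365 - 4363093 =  - 3915728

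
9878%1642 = 26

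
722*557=402154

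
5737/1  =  5737 = 5737.00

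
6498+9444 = 15942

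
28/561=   28/561 = 0.05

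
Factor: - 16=-2^4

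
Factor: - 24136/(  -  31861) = 2^3*7^1*151^( - 1 )*211^ ( - 1 )*431^1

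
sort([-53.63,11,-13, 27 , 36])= [ - 53.63, - 13, 11, 27, 36]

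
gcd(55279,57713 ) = 1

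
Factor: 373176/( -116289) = - 2^3 * 3^( - 1 )*59^( - 1 )* 71^1= - 568/177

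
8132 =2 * 4066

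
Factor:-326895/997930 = -65379/199586 = -2^( - 1)*3^1*19^1*31^1*37^1*99793^ (- 1)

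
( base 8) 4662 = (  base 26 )3HC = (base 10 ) 2482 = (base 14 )C94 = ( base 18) 7BG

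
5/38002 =5/38002=0.00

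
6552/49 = 133 + 5/7= 133.71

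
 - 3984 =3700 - 7684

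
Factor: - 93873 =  - 3^1 * 13^1*29^1 * 83^1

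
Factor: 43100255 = 5^1*11^1*783641^1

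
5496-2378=3118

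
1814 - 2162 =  - 348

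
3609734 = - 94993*( - 38 )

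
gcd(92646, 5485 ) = 1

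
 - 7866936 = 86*( - 91476)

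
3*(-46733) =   -  140199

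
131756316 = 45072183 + 86684133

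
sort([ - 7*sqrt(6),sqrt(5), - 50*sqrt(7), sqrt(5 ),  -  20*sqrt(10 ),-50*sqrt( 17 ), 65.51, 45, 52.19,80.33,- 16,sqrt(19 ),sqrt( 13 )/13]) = [ - 50*sqrt(17 ), - 50*sqrt ( 7 ),-20*sqrt(10),-7*sqrt(6), -16, sqrt(13) /13, sqrt ( 5), sqrt(5), sqrt(19 ),45,52.19 , 65.51,80.33] 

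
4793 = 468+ 4325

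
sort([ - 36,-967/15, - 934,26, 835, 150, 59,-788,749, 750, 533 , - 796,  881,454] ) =[  -  934,- 796 , - 788,-967/15, - 36, 26,59,150, 454, 533 , 749 , 750,835,881]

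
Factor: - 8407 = -7^1*1201^1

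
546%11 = 7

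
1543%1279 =264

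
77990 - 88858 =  - 10868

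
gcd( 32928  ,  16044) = 84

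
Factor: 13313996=2^2* 3328499^1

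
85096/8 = 10637 = 10637.00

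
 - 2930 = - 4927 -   -  1997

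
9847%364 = 19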